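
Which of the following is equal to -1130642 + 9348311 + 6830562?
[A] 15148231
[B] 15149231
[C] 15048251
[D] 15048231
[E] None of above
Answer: D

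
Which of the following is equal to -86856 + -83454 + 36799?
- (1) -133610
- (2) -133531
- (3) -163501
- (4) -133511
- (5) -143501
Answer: 4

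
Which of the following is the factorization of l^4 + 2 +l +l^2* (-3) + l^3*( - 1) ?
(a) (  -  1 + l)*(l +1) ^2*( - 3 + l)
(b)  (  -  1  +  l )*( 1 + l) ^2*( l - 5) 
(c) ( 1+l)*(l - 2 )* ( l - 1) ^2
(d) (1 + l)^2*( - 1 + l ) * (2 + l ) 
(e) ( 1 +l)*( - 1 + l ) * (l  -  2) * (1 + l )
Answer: e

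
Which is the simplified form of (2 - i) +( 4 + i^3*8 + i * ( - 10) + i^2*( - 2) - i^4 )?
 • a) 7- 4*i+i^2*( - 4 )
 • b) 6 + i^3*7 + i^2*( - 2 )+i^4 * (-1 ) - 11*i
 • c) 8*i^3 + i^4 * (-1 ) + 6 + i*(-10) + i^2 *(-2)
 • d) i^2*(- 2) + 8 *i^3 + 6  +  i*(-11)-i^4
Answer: d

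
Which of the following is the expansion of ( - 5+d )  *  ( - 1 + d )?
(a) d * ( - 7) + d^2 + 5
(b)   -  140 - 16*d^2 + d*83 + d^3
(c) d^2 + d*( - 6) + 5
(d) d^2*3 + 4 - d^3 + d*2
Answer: c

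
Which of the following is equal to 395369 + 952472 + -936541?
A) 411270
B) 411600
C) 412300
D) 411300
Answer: D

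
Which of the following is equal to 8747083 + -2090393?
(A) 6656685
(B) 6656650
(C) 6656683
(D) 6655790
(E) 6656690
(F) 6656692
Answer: E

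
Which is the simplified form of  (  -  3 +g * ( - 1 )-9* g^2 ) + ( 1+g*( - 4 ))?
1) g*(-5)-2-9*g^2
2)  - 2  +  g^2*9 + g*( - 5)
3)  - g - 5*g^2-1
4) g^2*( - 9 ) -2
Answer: 1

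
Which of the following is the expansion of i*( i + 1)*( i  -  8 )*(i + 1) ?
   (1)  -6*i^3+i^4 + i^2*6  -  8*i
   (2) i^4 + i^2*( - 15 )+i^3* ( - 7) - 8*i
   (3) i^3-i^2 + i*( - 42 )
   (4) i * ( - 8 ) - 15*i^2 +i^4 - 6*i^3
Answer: 4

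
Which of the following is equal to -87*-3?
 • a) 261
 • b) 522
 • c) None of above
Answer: a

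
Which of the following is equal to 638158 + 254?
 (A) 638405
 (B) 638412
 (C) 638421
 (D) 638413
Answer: B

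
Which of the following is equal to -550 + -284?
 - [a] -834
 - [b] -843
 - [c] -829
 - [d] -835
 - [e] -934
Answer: a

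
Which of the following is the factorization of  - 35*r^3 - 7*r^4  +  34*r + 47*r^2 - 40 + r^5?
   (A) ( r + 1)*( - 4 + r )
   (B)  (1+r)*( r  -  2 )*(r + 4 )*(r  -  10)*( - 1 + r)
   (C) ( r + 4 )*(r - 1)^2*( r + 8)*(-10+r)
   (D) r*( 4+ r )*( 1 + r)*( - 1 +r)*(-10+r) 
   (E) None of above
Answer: E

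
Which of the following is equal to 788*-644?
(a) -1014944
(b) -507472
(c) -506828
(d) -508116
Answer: b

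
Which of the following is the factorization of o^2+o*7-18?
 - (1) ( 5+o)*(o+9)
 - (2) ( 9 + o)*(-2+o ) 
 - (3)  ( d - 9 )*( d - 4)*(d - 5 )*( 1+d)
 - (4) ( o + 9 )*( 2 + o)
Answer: 2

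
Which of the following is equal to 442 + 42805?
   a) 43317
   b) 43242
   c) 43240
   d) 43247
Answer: d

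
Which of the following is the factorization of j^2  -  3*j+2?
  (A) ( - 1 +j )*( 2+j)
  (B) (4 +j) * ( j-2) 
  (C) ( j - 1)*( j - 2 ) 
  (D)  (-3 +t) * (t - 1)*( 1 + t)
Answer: C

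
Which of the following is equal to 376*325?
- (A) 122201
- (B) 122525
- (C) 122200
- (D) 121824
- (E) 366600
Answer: C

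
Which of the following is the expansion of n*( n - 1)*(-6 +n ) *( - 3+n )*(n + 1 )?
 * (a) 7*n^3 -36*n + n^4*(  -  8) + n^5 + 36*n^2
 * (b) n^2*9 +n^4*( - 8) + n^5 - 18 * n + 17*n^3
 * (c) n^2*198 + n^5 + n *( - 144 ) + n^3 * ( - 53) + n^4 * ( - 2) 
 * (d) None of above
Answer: d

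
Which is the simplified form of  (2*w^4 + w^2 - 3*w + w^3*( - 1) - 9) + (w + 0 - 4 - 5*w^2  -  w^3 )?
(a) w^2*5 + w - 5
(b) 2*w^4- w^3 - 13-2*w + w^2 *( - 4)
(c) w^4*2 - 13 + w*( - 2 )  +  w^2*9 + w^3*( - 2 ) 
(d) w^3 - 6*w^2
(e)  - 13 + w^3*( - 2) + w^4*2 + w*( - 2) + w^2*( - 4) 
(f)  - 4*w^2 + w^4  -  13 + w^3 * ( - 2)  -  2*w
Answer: e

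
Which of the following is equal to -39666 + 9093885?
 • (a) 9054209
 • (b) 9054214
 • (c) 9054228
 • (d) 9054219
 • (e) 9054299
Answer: d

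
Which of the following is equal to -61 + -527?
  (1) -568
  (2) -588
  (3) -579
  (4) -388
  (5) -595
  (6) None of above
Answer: 2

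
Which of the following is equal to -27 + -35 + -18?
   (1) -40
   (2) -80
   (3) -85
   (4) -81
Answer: 2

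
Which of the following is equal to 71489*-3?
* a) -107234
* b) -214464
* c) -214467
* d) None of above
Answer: c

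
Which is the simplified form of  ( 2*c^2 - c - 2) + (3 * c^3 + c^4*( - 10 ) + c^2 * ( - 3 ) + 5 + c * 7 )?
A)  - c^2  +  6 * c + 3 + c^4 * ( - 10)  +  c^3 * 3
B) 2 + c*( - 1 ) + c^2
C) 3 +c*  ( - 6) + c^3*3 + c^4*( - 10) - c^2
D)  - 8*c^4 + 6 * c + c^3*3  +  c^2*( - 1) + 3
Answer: A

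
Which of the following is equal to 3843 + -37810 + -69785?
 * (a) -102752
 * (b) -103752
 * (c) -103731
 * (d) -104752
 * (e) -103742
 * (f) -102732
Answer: b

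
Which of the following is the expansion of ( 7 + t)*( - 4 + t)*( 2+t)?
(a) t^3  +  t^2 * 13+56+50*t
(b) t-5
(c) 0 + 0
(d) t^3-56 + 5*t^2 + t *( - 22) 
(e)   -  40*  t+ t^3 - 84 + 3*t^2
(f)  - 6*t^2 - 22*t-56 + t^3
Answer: d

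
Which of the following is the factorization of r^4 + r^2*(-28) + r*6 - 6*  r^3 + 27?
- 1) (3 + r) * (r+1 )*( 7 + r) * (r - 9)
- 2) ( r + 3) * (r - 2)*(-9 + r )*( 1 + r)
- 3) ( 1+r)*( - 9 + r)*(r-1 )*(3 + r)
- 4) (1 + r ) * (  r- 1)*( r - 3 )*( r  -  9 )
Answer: 3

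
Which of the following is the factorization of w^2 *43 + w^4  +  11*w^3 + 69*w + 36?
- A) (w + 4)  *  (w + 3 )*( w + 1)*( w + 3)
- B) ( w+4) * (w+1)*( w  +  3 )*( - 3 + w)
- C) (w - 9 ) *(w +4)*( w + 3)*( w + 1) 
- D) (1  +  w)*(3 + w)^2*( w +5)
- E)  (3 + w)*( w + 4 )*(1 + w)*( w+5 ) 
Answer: A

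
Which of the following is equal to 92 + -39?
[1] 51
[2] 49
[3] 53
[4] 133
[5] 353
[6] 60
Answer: 3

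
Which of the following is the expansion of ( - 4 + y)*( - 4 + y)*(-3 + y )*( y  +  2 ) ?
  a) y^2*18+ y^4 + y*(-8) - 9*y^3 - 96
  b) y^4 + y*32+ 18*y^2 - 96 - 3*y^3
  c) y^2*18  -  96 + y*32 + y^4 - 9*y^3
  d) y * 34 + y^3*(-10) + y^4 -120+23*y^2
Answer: c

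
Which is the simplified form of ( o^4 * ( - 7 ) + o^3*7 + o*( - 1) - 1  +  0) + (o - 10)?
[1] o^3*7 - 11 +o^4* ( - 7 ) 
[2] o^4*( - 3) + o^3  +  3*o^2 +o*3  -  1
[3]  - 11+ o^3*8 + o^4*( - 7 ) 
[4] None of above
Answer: 1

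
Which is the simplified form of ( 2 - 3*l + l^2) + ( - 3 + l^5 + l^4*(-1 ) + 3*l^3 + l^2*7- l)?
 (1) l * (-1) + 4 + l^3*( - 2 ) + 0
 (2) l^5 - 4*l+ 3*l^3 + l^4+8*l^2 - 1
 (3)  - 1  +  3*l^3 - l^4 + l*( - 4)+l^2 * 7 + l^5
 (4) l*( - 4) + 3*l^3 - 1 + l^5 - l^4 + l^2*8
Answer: 4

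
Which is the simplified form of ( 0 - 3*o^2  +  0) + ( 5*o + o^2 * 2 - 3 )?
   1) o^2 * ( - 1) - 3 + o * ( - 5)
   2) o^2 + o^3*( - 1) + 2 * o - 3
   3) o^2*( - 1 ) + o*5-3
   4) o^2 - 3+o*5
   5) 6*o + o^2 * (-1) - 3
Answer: 3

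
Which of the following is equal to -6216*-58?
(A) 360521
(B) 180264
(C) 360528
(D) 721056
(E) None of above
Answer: C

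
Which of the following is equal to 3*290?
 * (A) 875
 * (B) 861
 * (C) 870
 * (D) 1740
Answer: C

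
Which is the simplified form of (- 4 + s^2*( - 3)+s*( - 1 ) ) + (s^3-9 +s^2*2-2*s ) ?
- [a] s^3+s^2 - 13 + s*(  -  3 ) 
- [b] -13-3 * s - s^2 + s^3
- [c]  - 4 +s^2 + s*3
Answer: b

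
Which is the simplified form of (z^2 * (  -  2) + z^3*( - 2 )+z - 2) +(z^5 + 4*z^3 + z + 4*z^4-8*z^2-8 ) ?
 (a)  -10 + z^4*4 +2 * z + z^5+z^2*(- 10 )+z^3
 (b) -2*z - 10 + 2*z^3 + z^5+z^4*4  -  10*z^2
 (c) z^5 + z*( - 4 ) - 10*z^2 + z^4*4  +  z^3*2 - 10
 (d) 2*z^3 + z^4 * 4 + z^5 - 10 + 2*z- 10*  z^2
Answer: d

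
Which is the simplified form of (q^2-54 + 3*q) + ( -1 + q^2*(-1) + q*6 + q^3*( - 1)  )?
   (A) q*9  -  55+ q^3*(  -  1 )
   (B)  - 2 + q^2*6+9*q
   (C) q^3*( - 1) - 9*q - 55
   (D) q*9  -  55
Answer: A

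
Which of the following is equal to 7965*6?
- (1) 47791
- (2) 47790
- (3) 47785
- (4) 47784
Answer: 2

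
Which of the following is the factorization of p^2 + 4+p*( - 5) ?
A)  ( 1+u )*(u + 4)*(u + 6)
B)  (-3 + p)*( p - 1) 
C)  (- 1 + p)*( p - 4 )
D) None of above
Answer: C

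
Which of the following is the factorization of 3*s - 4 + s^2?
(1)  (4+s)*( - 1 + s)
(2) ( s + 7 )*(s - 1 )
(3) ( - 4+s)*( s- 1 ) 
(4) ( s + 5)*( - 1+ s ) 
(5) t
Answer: 1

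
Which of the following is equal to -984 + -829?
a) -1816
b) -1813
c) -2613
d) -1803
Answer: b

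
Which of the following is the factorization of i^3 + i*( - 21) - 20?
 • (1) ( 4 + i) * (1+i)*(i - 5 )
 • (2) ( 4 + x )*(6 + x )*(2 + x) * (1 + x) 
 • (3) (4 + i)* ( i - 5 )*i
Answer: 1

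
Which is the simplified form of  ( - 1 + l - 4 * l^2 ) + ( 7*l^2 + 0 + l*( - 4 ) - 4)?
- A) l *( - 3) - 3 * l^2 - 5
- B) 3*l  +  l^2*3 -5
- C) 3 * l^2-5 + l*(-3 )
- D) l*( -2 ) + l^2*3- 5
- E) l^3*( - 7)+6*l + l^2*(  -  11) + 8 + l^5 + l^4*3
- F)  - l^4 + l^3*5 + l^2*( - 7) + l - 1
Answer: C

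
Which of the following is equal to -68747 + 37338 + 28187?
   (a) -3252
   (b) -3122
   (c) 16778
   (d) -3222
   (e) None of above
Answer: d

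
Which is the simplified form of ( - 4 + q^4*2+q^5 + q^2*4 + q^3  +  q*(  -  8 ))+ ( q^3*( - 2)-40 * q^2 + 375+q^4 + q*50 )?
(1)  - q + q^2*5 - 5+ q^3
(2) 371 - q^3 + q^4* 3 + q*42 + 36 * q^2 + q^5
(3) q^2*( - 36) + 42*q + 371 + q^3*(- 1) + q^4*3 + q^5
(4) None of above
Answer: 3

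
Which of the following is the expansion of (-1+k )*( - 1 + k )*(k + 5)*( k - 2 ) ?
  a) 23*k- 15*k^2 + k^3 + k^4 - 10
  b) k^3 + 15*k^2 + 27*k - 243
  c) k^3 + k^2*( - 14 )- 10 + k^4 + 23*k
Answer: a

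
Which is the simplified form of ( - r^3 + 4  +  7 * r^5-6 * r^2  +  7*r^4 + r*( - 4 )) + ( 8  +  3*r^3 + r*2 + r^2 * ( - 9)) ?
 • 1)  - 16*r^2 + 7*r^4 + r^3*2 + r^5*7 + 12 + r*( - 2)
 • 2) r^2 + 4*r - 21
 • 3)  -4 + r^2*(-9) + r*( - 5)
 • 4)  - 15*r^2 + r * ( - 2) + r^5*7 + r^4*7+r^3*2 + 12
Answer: 4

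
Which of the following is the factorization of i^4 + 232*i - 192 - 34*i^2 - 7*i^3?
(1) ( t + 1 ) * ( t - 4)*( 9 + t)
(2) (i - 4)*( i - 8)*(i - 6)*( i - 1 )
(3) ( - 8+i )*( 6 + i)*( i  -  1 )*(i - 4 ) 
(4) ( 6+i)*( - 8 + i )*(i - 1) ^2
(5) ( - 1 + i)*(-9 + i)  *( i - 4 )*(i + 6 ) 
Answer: 3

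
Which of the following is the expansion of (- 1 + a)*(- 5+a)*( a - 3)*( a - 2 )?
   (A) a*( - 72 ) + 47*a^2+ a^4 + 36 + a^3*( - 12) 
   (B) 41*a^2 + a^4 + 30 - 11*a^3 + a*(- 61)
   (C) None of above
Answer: B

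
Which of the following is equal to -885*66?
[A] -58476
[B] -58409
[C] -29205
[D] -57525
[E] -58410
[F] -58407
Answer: E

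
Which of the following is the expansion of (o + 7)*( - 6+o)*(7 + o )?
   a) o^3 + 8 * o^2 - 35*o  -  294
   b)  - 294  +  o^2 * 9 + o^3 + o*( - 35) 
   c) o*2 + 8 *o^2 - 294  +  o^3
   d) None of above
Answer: a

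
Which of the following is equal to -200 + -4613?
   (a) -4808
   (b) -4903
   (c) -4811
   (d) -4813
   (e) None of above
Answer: d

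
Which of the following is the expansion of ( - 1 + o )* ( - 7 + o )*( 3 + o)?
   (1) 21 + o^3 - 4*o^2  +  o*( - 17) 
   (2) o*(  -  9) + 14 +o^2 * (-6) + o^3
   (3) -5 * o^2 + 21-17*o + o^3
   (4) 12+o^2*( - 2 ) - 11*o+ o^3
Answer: 3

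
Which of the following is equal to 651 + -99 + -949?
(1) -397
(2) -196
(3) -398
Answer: 1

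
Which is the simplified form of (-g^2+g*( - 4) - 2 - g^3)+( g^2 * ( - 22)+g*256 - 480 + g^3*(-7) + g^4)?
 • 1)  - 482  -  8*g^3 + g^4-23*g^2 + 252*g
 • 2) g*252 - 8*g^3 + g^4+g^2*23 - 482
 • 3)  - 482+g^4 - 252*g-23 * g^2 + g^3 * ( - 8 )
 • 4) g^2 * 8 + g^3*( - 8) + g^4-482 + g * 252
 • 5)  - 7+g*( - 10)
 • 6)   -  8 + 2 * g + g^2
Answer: 1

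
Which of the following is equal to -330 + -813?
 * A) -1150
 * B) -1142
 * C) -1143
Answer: C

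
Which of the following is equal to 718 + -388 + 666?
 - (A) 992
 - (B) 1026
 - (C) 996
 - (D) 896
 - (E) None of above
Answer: C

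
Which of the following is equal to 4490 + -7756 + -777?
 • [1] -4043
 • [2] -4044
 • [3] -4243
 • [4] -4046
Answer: 1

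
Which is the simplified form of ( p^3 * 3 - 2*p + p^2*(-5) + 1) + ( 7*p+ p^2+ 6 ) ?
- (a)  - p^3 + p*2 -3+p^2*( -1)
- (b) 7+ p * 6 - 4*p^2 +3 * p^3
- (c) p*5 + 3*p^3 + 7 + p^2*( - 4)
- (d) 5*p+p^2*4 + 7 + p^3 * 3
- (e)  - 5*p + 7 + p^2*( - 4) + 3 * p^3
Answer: c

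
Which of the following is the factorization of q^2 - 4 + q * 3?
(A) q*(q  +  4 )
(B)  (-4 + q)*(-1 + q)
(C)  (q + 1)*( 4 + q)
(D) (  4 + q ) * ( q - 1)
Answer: D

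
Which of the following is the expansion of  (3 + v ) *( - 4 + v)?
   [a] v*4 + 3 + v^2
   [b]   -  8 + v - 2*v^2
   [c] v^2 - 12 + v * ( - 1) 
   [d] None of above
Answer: c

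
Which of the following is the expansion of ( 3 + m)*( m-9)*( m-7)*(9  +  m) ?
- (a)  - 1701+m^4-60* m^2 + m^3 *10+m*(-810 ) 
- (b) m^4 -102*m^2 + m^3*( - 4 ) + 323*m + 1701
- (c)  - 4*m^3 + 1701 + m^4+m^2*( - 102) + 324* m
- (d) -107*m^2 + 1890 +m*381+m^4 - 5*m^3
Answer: c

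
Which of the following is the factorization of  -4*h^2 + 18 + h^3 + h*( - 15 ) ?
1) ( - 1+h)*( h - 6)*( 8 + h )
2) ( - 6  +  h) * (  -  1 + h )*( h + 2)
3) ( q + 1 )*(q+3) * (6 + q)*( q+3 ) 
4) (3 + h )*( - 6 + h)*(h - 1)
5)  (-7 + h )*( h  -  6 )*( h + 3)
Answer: 4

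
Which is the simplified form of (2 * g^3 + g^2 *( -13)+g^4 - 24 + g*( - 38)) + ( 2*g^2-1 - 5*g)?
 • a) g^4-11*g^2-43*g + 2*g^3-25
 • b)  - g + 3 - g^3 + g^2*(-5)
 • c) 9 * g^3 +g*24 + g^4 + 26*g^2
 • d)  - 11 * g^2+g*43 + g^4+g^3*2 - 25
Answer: a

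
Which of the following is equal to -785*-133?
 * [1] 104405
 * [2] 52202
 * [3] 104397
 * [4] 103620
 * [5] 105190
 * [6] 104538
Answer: 1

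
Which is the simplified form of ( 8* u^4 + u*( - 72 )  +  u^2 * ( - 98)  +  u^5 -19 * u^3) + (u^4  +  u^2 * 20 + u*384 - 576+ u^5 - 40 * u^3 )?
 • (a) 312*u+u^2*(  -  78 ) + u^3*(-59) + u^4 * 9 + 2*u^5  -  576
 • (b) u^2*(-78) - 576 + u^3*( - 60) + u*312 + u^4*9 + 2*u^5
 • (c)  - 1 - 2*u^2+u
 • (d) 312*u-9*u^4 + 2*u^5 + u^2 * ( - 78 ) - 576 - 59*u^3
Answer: a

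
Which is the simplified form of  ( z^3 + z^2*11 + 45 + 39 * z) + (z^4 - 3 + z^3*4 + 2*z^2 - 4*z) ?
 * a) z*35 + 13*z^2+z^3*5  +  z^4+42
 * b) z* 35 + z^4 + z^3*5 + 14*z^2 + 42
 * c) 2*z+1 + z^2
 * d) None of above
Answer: a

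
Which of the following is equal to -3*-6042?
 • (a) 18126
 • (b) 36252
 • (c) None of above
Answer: a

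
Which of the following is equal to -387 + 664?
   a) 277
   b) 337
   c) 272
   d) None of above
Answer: a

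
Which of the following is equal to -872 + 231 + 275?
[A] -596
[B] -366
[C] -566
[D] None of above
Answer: B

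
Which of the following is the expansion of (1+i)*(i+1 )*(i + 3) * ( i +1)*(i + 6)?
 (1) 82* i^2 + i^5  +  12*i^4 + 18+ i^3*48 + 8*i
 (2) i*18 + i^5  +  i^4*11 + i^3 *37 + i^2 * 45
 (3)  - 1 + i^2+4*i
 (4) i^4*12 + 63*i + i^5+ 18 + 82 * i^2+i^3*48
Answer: 4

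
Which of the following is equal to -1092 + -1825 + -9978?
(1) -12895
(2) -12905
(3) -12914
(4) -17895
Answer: 1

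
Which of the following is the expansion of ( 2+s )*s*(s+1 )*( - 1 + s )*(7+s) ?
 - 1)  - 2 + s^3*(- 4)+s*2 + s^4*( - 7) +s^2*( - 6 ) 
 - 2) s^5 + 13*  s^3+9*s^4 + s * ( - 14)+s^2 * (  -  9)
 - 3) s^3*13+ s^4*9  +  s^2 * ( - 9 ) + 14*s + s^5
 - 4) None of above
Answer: 2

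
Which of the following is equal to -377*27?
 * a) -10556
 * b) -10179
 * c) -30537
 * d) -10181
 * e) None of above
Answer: b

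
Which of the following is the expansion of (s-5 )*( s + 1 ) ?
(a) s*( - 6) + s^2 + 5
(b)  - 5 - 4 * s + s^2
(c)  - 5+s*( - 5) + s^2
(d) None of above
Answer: b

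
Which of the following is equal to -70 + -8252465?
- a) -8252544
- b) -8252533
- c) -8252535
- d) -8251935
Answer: c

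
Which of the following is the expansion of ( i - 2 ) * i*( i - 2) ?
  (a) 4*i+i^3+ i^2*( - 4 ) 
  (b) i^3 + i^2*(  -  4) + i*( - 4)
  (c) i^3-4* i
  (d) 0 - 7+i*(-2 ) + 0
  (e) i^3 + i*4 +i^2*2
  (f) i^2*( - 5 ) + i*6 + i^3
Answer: a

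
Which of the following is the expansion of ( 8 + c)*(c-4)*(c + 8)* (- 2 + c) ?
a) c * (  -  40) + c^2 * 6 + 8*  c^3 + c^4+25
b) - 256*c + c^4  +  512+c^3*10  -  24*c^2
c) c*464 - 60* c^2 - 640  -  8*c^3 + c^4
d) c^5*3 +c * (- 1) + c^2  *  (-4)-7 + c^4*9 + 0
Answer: b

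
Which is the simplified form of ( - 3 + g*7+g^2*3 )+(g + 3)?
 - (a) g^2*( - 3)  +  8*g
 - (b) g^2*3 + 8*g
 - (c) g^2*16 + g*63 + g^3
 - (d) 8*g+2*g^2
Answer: b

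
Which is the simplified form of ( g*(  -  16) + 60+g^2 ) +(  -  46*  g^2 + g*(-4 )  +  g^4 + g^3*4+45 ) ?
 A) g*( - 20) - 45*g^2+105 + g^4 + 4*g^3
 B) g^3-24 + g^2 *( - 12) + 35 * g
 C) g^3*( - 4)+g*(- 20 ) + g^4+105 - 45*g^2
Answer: A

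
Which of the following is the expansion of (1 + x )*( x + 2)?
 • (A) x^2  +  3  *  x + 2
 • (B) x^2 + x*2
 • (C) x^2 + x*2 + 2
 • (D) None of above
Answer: A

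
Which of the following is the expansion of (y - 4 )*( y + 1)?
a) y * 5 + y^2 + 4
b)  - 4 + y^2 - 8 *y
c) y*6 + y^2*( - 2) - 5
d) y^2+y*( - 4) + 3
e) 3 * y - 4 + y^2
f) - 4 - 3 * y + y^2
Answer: f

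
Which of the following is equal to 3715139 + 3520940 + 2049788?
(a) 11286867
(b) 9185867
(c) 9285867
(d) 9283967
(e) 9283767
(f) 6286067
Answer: c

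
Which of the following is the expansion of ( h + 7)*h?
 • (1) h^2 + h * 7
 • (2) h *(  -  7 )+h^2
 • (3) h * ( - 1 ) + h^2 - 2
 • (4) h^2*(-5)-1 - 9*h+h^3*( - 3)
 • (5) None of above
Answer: 1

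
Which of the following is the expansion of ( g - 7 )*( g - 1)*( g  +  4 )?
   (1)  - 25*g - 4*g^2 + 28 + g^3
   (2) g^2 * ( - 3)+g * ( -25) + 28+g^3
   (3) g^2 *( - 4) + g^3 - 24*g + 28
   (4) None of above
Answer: 1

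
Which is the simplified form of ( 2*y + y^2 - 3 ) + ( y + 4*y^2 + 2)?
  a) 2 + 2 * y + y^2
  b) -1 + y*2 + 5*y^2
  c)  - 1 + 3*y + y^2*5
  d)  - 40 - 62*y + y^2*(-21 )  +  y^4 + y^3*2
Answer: c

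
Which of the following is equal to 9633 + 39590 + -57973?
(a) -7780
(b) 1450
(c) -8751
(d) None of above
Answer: d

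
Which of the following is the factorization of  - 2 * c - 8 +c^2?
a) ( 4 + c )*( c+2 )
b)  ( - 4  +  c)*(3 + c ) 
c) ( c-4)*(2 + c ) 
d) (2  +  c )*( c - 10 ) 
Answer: c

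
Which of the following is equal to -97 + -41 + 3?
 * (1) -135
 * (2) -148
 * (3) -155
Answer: 1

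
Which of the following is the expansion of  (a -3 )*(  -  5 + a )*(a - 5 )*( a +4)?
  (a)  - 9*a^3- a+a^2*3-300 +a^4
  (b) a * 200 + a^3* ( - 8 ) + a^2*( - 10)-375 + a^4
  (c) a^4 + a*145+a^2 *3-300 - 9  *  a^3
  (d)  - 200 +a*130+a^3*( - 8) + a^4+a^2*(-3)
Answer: c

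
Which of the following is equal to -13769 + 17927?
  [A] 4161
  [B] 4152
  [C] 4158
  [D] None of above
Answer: C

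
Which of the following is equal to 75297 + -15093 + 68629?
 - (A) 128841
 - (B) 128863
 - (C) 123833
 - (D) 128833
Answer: D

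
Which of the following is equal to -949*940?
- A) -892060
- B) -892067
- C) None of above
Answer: A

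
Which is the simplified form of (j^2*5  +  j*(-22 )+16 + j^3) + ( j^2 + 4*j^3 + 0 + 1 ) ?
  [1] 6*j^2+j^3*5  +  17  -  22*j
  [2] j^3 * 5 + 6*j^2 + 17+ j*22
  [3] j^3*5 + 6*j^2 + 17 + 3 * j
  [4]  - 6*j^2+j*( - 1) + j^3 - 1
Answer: 1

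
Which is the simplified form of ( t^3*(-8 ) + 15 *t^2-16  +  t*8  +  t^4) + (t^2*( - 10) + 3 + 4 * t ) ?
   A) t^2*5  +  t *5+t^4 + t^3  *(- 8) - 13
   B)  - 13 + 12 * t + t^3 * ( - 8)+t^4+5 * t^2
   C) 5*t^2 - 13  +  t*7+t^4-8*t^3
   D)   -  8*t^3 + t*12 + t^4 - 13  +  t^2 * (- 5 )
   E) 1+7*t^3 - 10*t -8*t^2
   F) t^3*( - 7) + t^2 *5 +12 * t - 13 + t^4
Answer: B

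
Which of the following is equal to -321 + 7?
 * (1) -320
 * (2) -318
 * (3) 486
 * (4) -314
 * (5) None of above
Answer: 4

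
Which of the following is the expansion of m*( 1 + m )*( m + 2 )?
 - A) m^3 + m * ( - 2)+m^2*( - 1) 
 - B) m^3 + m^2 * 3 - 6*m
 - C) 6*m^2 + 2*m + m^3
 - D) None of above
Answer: D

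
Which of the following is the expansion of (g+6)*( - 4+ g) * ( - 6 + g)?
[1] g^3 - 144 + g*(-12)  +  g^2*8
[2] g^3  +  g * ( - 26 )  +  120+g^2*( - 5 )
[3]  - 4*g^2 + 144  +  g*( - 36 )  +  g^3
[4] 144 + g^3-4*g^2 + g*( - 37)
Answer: 3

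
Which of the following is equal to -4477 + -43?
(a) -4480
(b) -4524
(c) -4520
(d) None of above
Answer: c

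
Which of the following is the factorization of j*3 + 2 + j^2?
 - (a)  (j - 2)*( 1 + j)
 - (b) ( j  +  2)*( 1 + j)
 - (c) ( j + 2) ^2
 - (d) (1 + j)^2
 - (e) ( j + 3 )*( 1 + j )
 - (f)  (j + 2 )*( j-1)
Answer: b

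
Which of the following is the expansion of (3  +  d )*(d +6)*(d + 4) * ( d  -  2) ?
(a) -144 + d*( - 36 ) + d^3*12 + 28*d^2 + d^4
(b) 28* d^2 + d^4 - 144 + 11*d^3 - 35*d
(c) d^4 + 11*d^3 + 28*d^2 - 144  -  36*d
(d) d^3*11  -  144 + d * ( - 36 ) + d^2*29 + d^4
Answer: c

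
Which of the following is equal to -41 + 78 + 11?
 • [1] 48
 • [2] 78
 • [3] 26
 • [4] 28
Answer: 1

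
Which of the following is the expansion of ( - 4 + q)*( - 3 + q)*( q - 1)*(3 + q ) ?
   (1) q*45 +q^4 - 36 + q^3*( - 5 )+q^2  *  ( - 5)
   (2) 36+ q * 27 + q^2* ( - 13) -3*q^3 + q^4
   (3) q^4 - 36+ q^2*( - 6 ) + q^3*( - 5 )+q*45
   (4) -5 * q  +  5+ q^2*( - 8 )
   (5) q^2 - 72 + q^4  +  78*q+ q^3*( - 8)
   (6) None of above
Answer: 1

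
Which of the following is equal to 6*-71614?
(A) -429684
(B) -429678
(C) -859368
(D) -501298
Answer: A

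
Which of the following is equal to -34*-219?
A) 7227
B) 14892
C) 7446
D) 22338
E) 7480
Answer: C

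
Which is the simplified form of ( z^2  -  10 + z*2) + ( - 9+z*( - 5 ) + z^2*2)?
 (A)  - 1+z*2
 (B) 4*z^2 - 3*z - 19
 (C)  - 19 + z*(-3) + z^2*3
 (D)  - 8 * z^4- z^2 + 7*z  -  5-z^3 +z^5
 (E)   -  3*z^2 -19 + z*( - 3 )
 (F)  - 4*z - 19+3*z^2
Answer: C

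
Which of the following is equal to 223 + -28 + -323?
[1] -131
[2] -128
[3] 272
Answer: 2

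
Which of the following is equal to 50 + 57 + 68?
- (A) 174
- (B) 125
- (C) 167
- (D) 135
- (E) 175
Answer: E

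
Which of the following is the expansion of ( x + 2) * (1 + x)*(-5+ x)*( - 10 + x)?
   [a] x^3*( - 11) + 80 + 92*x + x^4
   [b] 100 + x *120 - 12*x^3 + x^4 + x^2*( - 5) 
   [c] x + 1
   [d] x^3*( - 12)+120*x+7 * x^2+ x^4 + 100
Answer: d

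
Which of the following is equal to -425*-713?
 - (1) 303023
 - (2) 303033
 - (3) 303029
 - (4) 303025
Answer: 4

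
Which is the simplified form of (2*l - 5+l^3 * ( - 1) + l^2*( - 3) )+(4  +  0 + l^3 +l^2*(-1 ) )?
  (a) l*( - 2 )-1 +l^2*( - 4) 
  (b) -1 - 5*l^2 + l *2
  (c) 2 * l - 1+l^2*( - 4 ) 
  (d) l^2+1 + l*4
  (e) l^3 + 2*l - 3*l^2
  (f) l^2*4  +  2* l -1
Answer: c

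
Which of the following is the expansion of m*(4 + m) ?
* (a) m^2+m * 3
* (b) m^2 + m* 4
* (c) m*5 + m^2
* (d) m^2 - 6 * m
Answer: b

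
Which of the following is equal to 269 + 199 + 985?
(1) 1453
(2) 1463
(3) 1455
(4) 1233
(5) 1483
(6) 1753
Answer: 1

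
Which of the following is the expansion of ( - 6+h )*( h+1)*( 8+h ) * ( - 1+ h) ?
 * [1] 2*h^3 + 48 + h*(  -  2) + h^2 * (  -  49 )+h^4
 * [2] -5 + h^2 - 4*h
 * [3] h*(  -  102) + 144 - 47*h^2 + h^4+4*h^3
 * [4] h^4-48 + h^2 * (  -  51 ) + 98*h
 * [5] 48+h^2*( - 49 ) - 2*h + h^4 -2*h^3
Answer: 1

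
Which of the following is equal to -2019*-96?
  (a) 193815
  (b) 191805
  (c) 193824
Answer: c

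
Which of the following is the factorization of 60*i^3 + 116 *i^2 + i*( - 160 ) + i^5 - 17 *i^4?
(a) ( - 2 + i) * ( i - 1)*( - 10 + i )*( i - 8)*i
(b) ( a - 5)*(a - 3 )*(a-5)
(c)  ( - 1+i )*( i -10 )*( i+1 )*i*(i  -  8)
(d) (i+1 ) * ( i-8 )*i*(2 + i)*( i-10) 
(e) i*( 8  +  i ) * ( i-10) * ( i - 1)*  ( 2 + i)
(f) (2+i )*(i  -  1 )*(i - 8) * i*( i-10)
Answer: f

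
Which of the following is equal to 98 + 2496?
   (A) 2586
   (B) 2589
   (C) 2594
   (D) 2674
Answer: C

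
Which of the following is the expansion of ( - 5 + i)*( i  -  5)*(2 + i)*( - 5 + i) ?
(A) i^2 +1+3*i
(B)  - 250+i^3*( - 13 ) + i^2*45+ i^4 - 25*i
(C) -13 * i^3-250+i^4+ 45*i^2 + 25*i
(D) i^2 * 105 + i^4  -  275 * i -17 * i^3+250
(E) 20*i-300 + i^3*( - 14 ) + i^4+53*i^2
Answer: C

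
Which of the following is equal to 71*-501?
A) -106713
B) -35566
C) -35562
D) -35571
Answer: D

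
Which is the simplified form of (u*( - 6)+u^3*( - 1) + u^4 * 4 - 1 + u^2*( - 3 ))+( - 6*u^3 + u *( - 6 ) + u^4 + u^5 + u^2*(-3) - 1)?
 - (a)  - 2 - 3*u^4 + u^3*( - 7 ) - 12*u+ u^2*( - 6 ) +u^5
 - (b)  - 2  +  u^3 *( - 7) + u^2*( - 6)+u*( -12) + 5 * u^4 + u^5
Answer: b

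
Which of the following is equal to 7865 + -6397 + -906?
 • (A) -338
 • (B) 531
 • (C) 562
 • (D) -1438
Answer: C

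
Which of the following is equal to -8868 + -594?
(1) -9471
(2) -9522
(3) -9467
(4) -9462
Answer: 4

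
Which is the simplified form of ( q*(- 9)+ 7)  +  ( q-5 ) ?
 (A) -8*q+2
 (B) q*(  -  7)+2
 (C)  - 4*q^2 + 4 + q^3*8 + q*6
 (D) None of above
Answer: A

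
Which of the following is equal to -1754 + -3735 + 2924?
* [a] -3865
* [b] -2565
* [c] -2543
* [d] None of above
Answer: b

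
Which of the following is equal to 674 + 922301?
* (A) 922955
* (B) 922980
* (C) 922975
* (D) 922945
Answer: C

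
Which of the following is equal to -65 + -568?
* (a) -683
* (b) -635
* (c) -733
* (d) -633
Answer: d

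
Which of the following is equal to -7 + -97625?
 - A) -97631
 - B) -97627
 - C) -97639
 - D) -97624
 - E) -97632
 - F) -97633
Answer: E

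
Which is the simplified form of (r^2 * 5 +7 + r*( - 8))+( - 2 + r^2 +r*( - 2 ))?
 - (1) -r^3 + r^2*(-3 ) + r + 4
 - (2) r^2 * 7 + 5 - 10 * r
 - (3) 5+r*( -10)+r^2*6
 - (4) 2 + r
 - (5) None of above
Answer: 3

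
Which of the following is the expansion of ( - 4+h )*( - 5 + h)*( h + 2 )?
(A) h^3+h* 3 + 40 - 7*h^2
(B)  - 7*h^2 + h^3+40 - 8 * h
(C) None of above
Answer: C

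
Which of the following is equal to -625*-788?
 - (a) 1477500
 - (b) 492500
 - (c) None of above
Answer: b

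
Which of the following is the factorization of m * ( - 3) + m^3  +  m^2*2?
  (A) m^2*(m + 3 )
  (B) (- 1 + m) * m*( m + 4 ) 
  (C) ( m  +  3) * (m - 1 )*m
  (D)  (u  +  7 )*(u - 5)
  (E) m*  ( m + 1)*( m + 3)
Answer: C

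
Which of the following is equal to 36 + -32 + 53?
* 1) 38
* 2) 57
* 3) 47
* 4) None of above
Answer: 2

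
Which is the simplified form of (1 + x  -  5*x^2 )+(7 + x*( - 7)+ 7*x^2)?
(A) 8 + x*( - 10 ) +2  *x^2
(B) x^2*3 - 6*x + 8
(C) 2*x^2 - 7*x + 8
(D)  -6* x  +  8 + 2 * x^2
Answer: D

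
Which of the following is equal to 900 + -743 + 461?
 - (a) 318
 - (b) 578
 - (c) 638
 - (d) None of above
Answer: d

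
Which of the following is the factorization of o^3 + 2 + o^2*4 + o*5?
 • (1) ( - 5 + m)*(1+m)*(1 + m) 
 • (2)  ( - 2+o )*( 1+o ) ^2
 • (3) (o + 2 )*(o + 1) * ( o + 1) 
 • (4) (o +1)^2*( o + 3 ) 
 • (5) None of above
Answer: 3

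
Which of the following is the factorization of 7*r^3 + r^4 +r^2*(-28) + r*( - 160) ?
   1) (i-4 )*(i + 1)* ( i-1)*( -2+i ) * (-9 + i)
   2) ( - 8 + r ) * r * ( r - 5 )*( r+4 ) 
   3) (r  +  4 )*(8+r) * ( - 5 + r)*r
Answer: 3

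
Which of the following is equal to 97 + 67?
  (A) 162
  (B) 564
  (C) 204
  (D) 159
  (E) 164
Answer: E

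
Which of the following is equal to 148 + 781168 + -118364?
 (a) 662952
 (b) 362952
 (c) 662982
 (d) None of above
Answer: a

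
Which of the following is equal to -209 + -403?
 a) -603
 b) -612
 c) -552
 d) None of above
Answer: b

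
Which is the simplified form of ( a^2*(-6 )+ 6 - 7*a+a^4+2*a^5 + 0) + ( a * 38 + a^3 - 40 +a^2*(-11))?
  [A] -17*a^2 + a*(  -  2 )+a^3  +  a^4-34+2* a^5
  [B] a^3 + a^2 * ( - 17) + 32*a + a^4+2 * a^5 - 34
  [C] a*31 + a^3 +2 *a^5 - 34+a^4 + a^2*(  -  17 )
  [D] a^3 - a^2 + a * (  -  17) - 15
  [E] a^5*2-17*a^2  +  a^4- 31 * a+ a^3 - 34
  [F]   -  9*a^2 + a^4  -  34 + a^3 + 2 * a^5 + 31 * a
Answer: C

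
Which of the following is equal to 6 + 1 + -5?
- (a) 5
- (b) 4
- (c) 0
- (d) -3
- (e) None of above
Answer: e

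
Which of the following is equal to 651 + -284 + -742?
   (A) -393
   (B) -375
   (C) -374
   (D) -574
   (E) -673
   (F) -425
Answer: B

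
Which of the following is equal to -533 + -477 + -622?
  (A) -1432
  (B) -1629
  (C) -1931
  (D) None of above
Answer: D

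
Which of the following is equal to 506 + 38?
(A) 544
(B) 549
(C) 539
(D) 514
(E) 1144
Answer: A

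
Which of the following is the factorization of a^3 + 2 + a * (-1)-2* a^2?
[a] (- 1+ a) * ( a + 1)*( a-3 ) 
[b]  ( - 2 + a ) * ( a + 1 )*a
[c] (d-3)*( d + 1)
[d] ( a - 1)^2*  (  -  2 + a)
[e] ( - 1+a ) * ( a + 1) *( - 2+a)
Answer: e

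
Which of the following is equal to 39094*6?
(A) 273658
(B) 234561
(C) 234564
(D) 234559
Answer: C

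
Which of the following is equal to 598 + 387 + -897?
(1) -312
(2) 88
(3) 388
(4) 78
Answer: 2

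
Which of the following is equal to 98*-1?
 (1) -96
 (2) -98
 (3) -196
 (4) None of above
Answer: 2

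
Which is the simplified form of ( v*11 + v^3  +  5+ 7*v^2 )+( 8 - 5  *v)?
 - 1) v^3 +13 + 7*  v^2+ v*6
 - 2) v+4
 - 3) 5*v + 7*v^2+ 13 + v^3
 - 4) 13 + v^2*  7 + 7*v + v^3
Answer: 1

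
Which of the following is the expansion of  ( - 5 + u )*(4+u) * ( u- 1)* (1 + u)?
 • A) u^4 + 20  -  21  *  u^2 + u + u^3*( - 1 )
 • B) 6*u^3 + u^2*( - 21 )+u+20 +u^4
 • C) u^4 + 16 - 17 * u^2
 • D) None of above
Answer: A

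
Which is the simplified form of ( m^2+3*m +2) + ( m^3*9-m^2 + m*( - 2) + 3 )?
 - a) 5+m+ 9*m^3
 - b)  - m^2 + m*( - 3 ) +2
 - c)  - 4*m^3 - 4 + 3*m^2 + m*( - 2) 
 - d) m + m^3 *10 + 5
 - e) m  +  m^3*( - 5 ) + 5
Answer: a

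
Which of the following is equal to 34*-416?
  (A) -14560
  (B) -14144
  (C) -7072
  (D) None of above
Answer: B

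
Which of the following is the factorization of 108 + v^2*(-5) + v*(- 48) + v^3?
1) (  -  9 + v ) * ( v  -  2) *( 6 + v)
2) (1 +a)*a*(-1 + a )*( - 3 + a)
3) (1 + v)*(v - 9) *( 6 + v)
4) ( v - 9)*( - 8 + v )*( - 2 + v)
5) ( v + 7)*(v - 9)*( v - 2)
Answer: 1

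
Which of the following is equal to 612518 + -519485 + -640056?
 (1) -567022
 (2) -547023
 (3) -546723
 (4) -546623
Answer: 2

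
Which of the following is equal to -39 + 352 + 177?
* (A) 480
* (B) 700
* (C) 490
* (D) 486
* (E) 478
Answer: C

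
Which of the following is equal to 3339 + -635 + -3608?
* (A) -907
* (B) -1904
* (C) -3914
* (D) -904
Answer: D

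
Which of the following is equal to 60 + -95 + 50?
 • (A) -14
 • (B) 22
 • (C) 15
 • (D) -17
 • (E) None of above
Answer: C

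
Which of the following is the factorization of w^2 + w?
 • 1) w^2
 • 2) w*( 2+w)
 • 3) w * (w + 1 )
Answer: 3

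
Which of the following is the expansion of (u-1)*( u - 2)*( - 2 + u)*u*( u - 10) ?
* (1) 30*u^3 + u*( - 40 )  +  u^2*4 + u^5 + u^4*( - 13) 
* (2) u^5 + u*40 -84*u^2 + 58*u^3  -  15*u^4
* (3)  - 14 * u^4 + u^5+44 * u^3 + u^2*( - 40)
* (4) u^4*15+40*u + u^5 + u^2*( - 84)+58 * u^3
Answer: 2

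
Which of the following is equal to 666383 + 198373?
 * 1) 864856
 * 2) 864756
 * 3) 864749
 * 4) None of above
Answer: 2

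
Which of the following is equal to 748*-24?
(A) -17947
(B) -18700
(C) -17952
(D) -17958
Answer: C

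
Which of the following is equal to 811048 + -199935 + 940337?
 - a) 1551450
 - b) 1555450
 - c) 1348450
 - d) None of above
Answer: a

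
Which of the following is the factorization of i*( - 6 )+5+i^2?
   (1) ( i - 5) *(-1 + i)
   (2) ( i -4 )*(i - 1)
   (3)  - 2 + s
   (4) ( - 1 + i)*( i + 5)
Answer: 1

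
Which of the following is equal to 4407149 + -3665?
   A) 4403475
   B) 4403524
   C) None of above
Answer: C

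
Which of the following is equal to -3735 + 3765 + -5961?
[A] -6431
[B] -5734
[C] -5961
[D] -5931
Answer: D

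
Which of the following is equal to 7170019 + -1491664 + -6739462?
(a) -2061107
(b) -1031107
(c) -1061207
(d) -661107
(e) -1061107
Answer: e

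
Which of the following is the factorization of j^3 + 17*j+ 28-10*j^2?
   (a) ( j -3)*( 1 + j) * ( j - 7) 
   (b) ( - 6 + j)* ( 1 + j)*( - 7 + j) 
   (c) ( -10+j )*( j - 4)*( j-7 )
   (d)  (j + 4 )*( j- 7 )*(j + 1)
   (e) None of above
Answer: e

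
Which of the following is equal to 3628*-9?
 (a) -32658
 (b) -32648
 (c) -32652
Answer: c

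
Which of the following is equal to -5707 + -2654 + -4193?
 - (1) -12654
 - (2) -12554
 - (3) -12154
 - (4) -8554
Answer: 2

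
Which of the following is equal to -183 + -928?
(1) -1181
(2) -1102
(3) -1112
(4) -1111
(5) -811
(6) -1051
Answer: 4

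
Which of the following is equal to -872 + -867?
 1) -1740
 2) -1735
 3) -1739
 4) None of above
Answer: 3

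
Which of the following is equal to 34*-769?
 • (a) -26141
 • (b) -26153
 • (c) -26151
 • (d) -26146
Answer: d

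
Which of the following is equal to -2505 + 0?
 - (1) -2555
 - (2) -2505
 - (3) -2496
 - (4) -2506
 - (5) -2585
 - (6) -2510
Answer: 2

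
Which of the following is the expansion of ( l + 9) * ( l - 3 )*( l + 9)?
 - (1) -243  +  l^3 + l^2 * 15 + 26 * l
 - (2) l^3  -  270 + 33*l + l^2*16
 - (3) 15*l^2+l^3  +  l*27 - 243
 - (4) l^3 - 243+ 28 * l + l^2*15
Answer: 3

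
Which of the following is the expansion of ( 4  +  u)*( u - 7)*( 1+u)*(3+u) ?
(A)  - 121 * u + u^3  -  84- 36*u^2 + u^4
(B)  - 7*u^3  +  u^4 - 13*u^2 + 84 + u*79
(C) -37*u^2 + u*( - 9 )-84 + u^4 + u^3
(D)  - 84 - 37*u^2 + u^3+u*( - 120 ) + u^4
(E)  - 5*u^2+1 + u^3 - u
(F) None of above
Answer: F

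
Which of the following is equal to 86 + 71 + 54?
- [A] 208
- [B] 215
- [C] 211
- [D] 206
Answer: C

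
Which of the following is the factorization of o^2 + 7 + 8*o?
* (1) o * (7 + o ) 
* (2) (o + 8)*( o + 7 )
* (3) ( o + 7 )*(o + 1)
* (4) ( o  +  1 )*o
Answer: 3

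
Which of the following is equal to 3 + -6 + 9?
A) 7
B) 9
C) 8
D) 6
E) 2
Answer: D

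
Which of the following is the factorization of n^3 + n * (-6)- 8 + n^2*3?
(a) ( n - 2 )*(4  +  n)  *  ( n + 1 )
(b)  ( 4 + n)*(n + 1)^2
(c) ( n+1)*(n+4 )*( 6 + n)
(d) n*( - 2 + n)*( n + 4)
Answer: a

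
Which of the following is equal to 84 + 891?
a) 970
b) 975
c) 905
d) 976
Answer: b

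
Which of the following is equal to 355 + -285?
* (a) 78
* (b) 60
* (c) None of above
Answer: c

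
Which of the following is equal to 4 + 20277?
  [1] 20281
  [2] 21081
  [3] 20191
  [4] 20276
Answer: 1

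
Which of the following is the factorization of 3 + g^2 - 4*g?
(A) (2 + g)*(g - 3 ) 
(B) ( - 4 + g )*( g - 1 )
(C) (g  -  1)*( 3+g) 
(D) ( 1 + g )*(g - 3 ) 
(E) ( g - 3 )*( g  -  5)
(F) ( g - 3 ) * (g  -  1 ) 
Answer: F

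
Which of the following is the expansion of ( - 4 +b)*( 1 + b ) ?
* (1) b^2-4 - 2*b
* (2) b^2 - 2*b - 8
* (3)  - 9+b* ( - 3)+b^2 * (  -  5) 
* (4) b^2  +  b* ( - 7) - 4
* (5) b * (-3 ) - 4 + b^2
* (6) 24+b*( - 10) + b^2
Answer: 5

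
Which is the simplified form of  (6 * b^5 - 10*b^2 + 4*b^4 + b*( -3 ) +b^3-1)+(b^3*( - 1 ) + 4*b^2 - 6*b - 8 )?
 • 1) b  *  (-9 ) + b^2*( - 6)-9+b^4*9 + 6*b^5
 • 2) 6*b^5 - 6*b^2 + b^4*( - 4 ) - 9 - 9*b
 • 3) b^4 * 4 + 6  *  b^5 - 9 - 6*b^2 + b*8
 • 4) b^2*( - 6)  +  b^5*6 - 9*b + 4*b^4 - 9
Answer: 4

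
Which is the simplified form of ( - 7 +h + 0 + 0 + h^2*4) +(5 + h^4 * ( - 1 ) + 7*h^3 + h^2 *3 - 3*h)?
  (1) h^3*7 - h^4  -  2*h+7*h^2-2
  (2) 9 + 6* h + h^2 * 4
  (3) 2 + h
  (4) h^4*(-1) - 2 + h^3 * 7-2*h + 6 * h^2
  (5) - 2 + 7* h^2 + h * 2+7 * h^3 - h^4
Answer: 1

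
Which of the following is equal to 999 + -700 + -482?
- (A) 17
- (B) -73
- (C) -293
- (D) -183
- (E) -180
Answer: D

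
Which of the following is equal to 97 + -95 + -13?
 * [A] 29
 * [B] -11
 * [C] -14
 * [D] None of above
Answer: B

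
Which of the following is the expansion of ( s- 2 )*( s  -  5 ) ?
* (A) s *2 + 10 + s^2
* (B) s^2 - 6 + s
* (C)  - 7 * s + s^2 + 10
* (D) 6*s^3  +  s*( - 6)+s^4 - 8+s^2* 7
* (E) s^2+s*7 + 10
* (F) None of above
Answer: C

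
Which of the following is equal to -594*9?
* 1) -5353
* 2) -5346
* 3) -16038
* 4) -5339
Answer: 2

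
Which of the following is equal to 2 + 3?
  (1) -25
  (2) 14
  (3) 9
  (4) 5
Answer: 4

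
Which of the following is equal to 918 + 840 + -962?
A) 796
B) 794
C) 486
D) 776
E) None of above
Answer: A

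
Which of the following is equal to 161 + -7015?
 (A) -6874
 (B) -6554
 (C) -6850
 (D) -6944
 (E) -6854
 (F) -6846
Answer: E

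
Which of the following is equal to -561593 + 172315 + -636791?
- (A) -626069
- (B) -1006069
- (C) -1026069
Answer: C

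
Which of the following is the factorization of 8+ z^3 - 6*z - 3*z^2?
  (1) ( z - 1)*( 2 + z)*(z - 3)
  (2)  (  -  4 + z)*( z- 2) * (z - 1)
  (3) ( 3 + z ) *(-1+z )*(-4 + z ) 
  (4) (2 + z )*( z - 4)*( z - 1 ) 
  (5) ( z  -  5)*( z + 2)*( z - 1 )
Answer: 4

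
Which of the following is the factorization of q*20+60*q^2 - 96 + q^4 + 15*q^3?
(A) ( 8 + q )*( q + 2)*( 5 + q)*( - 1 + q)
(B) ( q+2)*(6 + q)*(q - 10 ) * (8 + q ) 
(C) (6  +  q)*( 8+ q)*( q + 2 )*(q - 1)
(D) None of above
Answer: C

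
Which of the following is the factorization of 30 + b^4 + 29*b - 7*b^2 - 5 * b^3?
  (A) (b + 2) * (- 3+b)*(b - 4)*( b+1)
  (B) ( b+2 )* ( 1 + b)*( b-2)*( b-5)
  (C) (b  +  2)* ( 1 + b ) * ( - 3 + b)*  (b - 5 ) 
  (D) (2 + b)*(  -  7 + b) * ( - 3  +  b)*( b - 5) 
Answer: C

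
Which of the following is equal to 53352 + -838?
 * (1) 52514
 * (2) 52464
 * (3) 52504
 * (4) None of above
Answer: 1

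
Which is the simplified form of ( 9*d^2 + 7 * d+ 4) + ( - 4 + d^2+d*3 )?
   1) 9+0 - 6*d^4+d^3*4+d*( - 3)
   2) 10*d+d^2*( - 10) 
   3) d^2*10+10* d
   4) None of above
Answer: 3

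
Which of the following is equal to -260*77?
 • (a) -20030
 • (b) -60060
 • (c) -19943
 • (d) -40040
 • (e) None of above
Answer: e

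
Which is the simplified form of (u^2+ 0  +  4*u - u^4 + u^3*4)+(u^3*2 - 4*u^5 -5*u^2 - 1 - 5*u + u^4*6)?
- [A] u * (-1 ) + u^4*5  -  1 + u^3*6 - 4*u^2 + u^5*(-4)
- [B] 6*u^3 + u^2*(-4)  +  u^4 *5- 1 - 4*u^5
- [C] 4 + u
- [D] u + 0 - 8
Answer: A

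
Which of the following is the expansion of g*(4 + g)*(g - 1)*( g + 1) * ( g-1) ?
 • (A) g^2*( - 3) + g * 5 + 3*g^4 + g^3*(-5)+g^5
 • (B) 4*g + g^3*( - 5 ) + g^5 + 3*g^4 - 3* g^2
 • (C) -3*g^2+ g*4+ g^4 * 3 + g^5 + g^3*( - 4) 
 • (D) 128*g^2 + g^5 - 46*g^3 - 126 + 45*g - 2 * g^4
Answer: B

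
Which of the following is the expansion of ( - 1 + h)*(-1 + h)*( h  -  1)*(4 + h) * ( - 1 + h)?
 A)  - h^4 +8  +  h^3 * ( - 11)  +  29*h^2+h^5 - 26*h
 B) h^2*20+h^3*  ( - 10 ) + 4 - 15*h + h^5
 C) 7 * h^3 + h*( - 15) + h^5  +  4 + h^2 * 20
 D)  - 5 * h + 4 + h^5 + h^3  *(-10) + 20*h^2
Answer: B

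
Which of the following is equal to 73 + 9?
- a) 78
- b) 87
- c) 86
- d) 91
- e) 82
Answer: e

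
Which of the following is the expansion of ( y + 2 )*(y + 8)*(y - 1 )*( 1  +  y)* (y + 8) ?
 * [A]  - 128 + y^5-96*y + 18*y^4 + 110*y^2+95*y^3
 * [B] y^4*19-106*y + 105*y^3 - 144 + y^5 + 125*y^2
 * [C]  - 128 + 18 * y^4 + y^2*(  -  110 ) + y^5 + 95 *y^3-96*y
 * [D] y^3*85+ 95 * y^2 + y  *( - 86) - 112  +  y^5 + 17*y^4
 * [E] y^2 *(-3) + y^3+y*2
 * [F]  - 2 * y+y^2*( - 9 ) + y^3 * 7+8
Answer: A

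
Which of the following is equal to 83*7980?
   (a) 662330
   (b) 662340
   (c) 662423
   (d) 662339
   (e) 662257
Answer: b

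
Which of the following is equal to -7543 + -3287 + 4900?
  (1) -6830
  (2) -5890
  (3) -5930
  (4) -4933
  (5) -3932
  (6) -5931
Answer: 3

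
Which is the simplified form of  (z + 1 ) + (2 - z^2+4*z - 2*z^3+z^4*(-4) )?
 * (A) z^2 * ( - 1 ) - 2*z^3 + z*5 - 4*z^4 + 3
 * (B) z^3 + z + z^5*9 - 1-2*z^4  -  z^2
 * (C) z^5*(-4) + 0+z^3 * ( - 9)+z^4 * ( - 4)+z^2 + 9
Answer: A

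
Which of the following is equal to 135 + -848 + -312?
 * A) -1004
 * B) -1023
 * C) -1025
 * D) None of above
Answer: C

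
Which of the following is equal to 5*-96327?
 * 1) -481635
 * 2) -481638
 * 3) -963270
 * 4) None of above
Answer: 1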